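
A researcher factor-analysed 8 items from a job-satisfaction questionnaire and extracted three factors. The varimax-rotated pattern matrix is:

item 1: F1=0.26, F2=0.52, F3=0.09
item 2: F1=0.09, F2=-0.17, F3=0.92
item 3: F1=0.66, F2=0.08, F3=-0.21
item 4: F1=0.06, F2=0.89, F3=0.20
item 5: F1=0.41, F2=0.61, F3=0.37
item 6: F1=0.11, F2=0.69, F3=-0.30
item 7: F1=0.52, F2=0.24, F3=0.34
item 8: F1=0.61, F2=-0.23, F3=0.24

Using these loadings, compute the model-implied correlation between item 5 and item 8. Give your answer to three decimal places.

r̂ = Σ λ_i·λ_j across factors = (0.41)(0.61) + (0.61)(-0.23) + (0.37)(0.24)
  = +0.2501 -0.1403 +0.0888 = 0.1986

0.199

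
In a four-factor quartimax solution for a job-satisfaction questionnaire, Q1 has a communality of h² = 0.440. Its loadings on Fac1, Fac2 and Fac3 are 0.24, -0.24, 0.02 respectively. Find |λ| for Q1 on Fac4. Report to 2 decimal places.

0.57

Under orthogonal rotation h² = Σλ², so λ_Fac4² = h² − (0.1156) = 0.440 − 0.1156 = 0.3244.
|λ| = √0.3244 = 0.5696.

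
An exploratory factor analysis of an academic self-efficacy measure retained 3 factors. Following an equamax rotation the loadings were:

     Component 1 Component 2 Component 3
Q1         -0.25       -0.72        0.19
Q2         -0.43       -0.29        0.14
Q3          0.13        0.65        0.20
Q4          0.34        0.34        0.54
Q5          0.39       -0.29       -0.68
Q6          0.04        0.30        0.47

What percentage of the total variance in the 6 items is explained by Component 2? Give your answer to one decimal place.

SS loadings for Component 2 = (-0.72)² + (-0.29)² + 0.65² + 0.34² + (-0.29)² + 0.30² = 1.3147
With 6 standardized items, total variance = 6. Proportion = 1.3147/6 = 0.2191 → 21.91%.

21.9%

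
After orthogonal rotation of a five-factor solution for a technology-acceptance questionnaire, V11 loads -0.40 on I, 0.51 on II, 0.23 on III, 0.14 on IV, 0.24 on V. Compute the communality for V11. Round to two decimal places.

h² = (-0.40)² + 0.51² + 0.23² + 0.14² + 0.24² = 0.1600 + 0.2601 + 0.0529 + 0.0196 + 0.0576 = 0.5502

0.55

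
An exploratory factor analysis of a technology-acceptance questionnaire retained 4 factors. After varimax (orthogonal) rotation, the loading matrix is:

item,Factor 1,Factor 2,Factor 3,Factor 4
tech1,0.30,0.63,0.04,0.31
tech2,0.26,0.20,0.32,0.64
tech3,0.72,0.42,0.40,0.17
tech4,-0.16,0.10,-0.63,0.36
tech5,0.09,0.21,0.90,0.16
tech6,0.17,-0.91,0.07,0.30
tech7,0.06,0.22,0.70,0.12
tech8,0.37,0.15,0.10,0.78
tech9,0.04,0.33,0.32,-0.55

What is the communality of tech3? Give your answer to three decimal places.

0.884

h² = 0.72² + 0.42² + 0.40² + 0.17² = 0.5184 + 0.1764 + 0.1600 + 0.0289 = 0.8837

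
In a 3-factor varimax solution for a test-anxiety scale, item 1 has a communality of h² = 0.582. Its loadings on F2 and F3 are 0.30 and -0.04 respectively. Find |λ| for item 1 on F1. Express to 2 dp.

Under orthogonal rotation h² = Σλ², so λ_F1² = h² − (0.0916) = 0.582 − 0.0916 = 0.4904.
|λ| = √0.4904 = 0.7003.

0.70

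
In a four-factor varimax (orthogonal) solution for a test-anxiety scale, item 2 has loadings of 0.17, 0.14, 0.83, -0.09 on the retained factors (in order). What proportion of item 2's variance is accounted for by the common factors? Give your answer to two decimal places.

0.75

h² = 0.17² + 0.14² + 0.83² + (-0.09)² = 0.0289 + 0.0196 + 0.6889 + 0.0081 = 0.7455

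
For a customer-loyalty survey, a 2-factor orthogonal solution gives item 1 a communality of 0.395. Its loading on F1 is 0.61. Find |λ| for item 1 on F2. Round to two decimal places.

Under orthogonal rotation h² = Σλ², so λ_F2² = h² − (0.3721) = 0.395 − 0.3721 = 0.0229.
|λ| = √0.0229 = 0.1513.

0.15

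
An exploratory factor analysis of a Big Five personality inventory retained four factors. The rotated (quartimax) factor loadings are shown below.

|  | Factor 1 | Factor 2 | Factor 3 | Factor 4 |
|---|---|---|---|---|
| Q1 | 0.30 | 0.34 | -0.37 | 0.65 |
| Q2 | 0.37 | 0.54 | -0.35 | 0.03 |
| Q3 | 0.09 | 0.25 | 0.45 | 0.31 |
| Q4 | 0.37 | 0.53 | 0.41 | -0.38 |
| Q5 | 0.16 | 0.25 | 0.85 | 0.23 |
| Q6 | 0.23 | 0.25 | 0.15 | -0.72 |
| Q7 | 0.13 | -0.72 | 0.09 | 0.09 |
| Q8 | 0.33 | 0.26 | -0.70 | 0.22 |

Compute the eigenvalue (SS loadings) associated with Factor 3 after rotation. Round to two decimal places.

SS loadings for Factor 3 = (-0.37)² + (-0.35)² + 0.45² + 0.41² + 0.85² + 0.15² + 0.09² + (-0.70)² = 0.1369 + 0.1225 + 0.2025 + 0.1681 + 0.7225 + 0.0225 + 0.0081 + 0.4900 = 1.8731

1.87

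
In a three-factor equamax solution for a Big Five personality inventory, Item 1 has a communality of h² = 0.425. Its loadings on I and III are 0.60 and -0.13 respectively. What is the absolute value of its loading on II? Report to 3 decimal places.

0.219

Under orthogonal rotation h² = Σλ², so λ_II² = h² − (0.3769) = 0.425 − 0.3769 = 0.0481.
|λ| = √0.0481 = 0.2193.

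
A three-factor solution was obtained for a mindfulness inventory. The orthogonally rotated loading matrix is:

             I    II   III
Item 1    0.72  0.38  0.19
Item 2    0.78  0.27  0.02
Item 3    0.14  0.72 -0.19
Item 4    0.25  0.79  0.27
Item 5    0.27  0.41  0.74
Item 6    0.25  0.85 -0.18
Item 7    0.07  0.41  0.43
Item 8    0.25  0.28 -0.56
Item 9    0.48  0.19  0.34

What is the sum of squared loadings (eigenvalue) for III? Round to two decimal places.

1.34

SS loadings for III = 0.19² + 0.02² + (-0.19)² + 0.27² + 0.74² + (-0.18)² + 0.43² + (-0.56)² + 0.34² = 0.0361 + 0.0004 + 0.0361 + 0.0729 + 0.5476 + 0.0324 + 0.1849 + 0.3136 + 0.1156 = 1.3396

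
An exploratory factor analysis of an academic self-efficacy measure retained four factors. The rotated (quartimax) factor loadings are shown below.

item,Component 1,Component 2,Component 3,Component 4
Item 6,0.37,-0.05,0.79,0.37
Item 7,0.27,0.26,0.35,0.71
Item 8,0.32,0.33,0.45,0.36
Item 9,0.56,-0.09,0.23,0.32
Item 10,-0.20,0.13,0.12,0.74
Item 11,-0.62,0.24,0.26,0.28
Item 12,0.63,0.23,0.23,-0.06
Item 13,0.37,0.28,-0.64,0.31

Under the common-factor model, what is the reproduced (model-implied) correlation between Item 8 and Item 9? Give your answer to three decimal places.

r̂ = Σ λ_i·λ_j across factors = (0.32)(0.56) + (0.33)(-0.09) + (0.45)(0.23) + (0.36)(0.32)
  = +0.1792 -0.0297 +0.1035 +0.1152 = 0.3682

0.368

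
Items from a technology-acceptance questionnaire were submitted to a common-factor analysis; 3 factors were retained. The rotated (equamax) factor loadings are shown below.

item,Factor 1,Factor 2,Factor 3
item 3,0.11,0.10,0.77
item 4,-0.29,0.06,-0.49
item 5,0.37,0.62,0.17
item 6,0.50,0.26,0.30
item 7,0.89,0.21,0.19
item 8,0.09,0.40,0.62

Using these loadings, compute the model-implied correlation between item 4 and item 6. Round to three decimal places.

r̂ = Σ λ_i·λ_j across factors = (-0.29)(0.50) + (0.06)(0.26) + (-0.49)(0.30)
  = -0.1450 +0.0156 -0.1470 = -0.2764

-0.276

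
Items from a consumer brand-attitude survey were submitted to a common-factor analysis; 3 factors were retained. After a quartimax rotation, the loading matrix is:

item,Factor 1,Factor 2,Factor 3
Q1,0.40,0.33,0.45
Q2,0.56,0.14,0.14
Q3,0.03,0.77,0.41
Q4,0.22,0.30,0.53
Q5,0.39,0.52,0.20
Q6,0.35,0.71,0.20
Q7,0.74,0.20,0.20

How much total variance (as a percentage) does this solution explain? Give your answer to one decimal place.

53.7%

Communalities: 0.4714, 0.3528, 0.7619, 0.4193, 0.4625, 0.6666, 0.6276; Σh² = 3.7621.
Total variance with 7 standardized items is 7, so the solution explains 3.7621/7 = 0.5374 = 53.74%.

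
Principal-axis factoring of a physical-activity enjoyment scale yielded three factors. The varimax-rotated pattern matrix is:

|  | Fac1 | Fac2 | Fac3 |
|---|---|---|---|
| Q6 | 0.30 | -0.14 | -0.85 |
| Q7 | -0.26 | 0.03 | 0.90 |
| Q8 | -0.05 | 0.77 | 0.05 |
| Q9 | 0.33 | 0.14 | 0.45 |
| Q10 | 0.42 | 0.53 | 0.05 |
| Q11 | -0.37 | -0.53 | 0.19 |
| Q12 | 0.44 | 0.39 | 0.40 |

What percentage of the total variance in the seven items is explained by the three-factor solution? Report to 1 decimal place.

SS loadings by factor: 0.7759, 1.3469, 1.9361; total = 4.0589.
Total variance with 7 standardized items is 7, so the solution explains 4.0589/7 = 0.5798 = 57.98%.

58.0%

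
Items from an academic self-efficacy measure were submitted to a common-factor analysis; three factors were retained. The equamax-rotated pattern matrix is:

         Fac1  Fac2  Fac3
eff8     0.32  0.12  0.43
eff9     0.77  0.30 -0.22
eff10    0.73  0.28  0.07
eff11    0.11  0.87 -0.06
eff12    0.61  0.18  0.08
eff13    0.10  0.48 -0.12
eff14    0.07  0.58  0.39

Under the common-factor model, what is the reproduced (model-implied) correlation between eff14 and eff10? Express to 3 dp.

r̂ = Σ λ_i·λ_j across factors = (0.07)(0.73) + (0.58)(0.28) + (0.39)(0.07)
  = +0.0511 +0.1624 +0.0273 = 0.2408

0.241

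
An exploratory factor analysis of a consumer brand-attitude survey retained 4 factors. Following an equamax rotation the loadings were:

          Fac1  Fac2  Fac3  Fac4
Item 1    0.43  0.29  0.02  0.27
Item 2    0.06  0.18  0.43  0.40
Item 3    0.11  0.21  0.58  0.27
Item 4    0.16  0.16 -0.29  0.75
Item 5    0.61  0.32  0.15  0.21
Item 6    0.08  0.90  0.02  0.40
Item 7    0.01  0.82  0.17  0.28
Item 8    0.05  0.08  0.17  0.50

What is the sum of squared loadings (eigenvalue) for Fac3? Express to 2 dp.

0.69

SS loadings for Fac3 = 0.02² + 0.43² + 0.58² + (-0.29)² + 0.15² + 0.02² + 0.17² + 0.17² = 0.0004 + 0.1849 + 0.3364 + 0.0841 + 0.0225 + 0.0004 + 0.0289 + 0.0289 = 0.6865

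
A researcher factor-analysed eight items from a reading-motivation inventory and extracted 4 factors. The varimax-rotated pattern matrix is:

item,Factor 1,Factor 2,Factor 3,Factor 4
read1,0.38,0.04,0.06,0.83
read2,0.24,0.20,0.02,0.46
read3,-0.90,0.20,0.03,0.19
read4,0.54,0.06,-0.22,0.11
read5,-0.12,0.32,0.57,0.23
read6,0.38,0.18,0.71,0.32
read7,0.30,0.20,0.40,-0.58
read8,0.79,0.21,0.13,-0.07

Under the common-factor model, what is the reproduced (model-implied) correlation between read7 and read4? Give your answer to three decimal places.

r̂ = Σ λ_i·λ_j across factors = (0.30)(0.54) + (0.20)(0.06) + (0.40)(-0.22) + (-0.58)(0.11)
  = +0.1620 +0.0120 -0.0880 -0.0638 = 0.0222

0.022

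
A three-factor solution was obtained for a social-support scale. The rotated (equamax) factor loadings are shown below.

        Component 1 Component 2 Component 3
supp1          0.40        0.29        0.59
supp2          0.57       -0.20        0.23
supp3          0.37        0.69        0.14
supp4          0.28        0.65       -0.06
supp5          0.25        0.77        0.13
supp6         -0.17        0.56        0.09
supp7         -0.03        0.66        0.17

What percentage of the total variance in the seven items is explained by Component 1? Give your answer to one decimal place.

SS loadings for Component 1 = 0.40² + 0.57² + 0.37² + 0.28² + 0.25² + (-0.17)² + (-0.03)² = 0.7925
With 7 standardized items, total variance = 7. Proportion = 0.7925/7 = 0.1132 → 11.32%.

11.3%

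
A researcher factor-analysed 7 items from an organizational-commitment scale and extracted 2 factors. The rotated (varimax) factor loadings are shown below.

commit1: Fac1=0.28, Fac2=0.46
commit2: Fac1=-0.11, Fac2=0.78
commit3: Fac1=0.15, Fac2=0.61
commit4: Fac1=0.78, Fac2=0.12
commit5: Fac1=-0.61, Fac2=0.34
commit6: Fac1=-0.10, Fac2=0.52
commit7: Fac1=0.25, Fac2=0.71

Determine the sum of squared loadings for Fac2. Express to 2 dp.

SS loadings for Fac2 = 0.46² + 0.78² + 0.61² + 0.12² + 0.34² + 0.52² + 0.71² = 0.2116 + 0.6084 + 0.3721 + 0.0144 + 0.1156 + 0.2704 + 0.5041 = 2.0966

2.10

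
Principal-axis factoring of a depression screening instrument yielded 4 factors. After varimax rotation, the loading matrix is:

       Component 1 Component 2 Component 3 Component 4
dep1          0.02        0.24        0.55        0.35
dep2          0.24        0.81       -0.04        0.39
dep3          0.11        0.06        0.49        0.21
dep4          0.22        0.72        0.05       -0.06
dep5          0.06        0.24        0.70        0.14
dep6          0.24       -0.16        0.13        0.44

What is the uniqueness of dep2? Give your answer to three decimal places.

0.133

h² = 0.24² + 0.81² + (-0.04)² + 0.39² = 0.0576 + 0.6561 + 0.0016 + 0.1521 = 0.8674
Uniqueness u² = 1 − h² = 1 − 0.8674 = 0.1326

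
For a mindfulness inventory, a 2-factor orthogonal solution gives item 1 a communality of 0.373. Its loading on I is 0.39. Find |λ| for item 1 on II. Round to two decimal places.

Under orthogonal rotation h² = Σλ², so λ_II² = h² − (0.1521) = 0.373 − 0.1521 = 0.2209.
|λ| = √0.2209 = 0.4700.

0.47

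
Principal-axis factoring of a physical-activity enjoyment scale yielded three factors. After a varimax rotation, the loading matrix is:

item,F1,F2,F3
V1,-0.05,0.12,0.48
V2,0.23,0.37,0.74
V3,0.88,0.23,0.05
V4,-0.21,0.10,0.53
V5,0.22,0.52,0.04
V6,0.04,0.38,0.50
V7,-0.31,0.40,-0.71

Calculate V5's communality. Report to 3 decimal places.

0.320

h² = 0.22² + 0.52² + 0.04² = 0.0484 + 0.2704 + 0.0016 = 0.3204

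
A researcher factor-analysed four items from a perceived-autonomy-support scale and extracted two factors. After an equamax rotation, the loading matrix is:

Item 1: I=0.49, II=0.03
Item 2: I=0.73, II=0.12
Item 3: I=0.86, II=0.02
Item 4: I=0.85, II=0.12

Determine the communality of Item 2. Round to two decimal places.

0.55

h² = 0.73² + 0.12² = 0.5329 + 0.0144 = 0.5473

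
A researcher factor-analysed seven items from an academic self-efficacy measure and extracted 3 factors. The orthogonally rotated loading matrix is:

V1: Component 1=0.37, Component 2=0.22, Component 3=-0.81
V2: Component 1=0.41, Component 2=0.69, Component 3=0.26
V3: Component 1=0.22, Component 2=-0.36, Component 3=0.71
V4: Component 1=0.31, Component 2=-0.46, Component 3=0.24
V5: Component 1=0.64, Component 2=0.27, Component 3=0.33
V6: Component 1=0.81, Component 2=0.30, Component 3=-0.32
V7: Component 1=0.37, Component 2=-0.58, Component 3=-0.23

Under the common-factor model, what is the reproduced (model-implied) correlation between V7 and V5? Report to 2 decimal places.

r̂ = Σ λ_i·λ_j across factors = (0.37)(0.64) + (-0.58)(0.27) + (-0.23)(0.33)
  = +0.2368 -0.1566 -0.0759 = 0.0043

0.00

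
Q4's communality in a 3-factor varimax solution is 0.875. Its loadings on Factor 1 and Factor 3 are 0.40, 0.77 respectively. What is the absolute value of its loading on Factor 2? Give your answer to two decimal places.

0.35

Under orthogonal rotation h² = Σλ², so λ_Factor 2² = h² − (0.7529) = 0.875 − 0.7529 = 0.1221.
|λ| = √0.1221 = 0.3494.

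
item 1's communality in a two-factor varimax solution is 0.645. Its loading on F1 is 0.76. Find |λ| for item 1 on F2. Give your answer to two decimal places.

0.26

Under orthogonal rotation h² = Σλ², so λ_F2² = h² − (0.5776) = 0.645 − 0.5776 = 0.0674.
|λ| = √0.0674 = 0.2596.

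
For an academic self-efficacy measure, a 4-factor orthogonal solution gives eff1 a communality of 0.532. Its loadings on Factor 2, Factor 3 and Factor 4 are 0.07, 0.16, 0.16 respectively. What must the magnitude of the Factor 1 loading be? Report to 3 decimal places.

0.690

Under orthogonal rotation h² = Σλ², so λ_Factor 1² = h² − (0.0561) = 0.532 − 0.0561 = 0.4759.
|λ| = √0.4759 = 0.6899.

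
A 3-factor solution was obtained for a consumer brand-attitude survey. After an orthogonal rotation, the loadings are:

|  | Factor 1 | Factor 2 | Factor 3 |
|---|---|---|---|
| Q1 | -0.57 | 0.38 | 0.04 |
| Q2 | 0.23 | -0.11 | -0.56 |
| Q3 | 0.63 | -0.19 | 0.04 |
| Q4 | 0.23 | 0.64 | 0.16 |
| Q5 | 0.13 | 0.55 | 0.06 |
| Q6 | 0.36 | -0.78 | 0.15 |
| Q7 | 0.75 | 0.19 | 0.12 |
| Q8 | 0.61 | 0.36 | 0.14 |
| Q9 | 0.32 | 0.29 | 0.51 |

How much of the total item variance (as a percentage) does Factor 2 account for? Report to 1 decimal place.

SS loadings for Factor 2 = 0.38² + (-0.11)² + (-0.19)² + 0.64² + 0.55² + (-0.78)² + 0.19² + 0.36² + 0.29² = 1.7629
With 9 standardized items, total variance = 9. Proportion = 1.7629/9 = 0.1959 → 19.59%.

19.6%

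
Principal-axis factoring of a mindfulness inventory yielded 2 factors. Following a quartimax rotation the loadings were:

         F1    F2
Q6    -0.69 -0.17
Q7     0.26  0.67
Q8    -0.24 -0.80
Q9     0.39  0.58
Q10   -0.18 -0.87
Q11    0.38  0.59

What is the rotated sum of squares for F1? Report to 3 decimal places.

0.930

SS loadings for F1 = (-0.69)² + 0.26² + (-0.24)² + 0.39² + (-0.18)² + 0.38² = 0.4761 + 0.0676 + 0.0576 + 0.1521 + 0.0324 + 0.1444 = 0.9302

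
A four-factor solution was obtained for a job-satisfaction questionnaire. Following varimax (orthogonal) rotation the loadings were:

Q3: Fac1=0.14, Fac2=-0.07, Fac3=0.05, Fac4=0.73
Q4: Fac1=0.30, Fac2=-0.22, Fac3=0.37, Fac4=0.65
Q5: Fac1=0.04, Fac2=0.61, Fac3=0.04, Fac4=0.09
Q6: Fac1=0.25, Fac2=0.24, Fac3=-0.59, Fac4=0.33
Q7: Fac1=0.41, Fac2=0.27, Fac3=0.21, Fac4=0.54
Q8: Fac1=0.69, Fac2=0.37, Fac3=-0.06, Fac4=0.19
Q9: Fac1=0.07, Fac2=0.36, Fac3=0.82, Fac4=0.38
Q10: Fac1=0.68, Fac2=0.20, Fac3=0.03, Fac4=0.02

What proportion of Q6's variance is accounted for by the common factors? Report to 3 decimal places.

h² = 0.25² + 0.24² + (-0.59)² + 0.33² = 0.0625 + 0.0576 + 0.3481 + 0.1089 = 0.5771

0.577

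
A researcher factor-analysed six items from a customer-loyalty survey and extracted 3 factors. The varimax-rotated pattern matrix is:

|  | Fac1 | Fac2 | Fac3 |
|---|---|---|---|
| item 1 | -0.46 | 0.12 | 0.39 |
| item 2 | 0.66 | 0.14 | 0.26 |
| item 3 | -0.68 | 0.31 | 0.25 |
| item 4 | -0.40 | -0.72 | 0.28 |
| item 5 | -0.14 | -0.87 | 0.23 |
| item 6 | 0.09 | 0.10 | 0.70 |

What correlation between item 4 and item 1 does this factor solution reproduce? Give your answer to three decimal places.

0.207

r̂ = Σ λ_i·λ_j across factors = (-0.40)(-0.46) + (-0.72)(0.12) + (0.28)(0.39)
  = +0.1840 -0.0864 +0.1092 = 0.2068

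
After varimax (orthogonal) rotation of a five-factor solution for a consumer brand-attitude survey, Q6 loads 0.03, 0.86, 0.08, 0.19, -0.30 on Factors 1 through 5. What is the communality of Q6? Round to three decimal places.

0.873

h² = 0.03² + 0.86² + 0.08² + 0.19² + (-0.30)² = 0.0009 + 0.7396 + 0.0064 + 0.0361 + 0.0900 = 0.8730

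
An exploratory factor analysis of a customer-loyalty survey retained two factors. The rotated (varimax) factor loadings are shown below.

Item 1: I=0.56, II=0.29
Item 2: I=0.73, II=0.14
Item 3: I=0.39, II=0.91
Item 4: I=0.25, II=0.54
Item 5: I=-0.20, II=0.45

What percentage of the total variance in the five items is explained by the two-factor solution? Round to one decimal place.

Communalities: 0.3977, 0.5525, 0.9802, 0.3541, 0.2425; Σh² = 2.5270.
Total variance with 5 standardized items is 5, so the solution explains 2.5270/5 = 0.5054 = 50.54%.

50.5%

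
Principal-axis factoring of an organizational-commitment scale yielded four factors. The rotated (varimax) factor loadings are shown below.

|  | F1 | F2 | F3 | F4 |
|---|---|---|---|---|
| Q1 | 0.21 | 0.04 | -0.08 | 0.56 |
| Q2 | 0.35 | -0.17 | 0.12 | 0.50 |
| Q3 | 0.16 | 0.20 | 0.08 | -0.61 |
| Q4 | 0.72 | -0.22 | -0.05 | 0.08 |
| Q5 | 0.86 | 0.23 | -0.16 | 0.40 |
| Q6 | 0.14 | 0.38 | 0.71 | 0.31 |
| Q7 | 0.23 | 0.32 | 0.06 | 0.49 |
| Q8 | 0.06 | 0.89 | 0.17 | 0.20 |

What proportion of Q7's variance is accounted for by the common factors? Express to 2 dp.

h² = 0.23² + 0.32² + 0.06² + 0.49² = 0.0529 + 0.1024 + 0.0036 + 0.2401 = 0.3990

0.40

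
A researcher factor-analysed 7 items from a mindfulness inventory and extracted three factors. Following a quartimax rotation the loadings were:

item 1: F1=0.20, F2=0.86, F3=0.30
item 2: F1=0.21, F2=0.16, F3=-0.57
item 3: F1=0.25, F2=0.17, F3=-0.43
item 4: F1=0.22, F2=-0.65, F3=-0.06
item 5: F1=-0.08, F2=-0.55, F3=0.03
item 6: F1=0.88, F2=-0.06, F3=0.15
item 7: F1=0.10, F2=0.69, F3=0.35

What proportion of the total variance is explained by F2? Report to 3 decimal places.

0.286

SS loadings for F2 = 0.86² + 0.16² + 0.17² + (-0.65)² + (-0.55)² + (-0.06)² + 0.69² = 1.9988
Proportion of variance = 1.9988 / 7 = 0.2855.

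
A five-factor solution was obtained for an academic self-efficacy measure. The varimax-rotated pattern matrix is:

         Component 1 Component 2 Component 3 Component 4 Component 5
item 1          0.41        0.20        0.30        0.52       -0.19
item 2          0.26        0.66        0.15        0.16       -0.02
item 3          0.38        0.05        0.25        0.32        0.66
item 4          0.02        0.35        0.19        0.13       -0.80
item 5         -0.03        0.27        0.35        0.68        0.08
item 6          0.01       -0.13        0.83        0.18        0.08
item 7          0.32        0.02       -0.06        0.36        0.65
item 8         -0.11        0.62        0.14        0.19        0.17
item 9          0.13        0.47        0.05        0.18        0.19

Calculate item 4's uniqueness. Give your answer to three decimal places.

0.184

h² = 0.02² + 0.35² + 0.19² + 0.13² + (-0.80)² = 0.0004 + 0.1225 + 0.0361 + 0.0169 + 0.6400 = 0.8159
Uniqueness u² = 1 − h² = 1 − 0.8159 = 0.1841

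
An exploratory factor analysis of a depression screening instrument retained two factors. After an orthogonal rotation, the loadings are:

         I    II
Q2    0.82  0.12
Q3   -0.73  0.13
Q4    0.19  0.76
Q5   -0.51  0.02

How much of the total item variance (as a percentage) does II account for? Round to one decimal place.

15.2%

SS loadings for II = 0.12² + 0.13² + 0.76² + 0.02² = 0.6093
With 4 standardized items, total variance = 4. Proportion = 0.6093/4 = 0.1523 → 15.23%.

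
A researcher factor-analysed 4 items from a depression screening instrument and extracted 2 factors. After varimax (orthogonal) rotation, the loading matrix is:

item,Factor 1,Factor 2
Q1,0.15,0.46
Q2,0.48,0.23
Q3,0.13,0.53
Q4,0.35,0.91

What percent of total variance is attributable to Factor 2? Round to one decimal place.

34.3%

SS loadings for Factor 2 = 0.46² + 0.23² + 0.53² + 0.91² = 1.3735
With 4 standardized items, total variance = 4. Proportion = 1.3735/4 = 0.3434 → 34.34%.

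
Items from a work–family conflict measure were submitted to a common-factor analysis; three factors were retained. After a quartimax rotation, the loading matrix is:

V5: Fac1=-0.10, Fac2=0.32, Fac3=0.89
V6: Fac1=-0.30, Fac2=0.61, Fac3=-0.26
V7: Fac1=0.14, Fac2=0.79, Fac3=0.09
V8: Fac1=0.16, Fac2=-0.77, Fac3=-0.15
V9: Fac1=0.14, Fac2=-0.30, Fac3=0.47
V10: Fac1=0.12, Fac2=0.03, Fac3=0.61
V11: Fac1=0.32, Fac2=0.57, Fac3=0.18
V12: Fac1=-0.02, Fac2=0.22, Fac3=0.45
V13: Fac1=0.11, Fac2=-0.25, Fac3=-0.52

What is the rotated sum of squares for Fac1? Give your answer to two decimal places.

0.29

SS loadings for Fac1 = (-0.10)² + (-0.30)² + 0.14² + 0.16² + 0.14² + 0.12² + 0.32² + (-0.02)² + 0.11² = 0.0100 + 0.0900 + 0.0196 + 0.0256 + 0.0196 + 0.0144 + 0.1024 + 0.0004 + 0.0121 = 0.2941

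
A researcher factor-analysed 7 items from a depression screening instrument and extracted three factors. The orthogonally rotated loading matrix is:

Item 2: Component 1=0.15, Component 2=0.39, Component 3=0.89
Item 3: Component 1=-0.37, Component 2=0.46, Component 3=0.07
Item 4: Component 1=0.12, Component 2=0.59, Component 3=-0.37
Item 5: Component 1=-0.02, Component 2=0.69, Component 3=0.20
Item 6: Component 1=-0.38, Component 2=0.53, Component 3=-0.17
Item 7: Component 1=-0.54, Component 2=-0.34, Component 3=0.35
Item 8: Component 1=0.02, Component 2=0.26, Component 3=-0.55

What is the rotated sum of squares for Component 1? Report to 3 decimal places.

0.611

SS loadings for Component 1 = 0.15² + (-0.37)² + 0.12² + (-0.02)² + (-0.38)² + (-0.54)² + 0.02² = 0.0225 + 0.1369 + 0.0144 + 0.0004 + 0.1444 + 0.2916 + 0.0004 = 0.6106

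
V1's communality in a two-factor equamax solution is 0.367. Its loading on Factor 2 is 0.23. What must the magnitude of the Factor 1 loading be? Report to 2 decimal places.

Under orthogonal rotation h² = Σλ², so λ_Factor 1² = h² − (0.0529) = 0.367 − 0.0529 = 0.3141.
|λ| = √0.3141 = 0.5604.

0.56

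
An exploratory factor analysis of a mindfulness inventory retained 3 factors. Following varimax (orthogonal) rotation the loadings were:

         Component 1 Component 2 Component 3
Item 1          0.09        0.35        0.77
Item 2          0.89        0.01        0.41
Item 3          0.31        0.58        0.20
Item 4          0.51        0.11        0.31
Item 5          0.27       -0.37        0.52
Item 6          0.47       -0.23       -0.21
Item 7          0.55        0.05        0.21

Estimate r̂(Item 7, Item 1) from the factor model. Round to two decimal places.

r̂ = Σ λ_i·λ_j across factors = (0.55)(0.09) + (0.05)(0.35) + (0.21)(0.77)
  = +0.0495 +0.0175 +0.1617 = 0.2287

0.23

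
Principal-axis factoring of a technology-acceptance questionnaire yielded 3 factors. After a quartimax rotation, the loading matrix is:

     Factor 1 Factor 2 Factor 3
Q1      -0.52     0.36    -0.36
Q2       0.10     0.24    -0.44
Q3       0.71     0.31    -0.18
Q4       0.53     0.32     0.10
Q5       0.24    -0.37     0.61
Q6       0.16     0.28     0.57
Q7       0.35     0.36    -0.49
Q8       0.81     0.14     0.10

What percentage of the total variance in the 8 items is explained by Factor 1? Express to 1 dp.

24.1%

SS loadings for Factor 1 = (-0.52)² + 0.10² + 0.71² + 0.53² + 0.24² + 0.16² + 0.35² + 0.81² = 1.9272
With 8 standardized items, total variance = 8. Proportion = 1.9272/8 = 0.2409 → 24.09%.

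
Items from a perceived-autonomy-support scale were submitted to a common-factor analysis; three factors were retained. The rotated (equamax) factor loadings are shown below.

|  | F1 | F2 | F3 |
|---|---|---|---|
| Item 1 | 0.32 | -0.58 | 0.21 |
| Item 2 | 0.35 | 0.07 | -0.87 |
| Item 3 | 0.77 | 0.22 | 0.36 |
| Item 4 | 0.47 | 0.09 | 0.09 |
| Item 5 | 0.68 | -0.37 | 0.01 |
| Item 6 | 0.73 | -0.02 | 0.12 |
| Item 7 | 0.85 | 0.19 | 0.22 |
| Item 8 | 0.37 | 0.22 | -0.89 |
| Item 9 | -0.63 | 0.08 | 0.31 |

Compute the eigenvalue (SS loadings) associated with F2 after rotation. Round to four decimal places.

0.6260

SS loadings for F2 = (-0.58)² + 0.07² + 0.22² + 0.09² + (-0.37)² + (-0.02)² + 0.19² + 0.22² + 0.08² = 0.3364 + 0.0049 + 0.0484 + 0.0081 + 0.1369 + 0.0004 + 0.0361 + 0.0484 + 0.0064 = 0.6260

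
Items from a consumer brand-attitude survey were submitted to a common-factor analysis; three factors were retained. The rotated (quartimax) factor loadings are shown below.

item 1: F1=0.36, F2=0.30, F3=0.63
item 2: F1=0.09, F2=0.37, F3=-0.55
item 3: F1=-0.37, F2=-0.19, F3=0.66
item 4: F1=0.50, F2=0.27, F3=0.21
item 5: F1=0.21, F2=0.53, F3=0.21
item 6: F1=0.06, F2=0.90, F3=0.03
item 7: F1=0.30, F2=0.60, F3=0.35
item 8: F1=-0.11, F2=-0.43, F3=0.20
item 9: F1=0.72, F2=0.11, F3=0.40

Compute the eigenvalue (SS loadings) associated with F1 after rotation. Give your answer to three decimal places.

SS loadings for F1 = 0.36² + 0.09² + (-0.37)² + 0.50² + 0.21² + 0.06² + 0.30² + (-0.11)² + 0.72² = 0.1296 + 0.0081 + 0.1369 + 0.2500 + 0.0441 + 0.0036 + 0.0900 + 0.0121 + 0.5184 = 1.1928

1.193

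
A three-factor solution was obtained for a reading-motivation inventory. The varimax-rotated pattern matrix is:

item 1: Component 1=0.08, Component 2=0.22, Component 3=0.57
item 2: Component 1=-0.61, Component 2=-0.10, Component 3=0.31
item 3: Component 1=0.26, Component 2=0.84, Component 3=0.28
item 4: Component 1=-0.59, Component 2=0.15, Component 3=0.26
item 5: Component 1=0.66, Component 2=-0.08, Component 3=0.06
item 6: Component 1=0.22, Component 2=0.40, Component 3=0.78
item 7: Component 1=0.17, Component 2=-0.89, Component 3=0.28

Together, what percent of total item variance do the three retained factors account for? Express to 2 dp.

61.56%

SS loadings by factor: 1.3071, 1.7450, 1.2574; total = 4.3095.
Total variance with 7 standardized items is 7, so the solution explains 4.3095/7 = 0.6156 = 61.56%.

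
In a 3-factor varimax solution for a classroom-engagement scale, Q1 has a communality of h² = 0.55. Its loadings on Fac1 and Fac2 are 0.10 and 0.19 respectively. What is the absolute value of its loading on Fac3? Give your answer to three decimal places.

0.710

Under orthogonal rotation h² = Σλ², so λ_Fac3² = h² − (0.0461) = 0.55 − 0.0461 = 0.5039.
|λ| = √0.5039 = 0.7099.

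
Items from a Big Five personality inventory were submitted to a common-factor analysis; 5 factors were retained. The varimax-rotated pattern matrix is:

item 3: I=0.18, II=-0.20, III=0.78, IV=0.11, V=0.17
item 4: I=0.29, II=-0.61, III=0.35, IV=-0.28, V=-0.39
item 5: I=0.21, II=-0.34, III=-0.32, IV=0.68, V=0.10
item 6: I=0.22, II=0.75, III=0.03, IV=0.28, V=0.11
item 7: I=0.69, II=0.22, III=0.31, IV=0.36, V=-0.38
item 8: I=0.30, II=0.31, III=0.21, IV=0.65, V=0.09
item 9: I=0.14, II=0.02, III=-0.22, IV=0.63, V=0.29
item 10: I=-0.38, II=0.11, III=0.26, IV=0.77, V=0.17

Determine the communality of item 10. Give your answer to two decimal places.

0.85

h² = (-0.38)² + 0.11² + 0.26² + 0.77² + 0.17² = 0.1444 + 0.0121 + 0.0676 + 0.5929 + 0.0289 = 0.8459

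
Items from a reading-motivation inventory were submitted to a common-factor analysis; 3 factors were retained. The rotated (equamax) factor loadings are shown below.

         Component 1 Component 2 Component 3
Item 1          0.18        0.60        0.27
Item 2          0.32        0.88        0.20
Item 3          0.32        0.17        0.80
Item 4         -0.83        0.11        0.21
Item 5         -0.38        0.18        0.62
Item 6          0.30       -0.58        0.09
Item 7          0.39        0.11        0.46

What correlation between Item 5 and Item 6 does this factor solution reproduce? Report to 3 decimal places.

-0.163

r̂ = Σ λ_i·λ_j across factors = (-0.38)(0.30) + (0.18)(-0.58) + (0.62)(0.09)
  = -0.1140 -0.1044 +0.0558 = -0.1626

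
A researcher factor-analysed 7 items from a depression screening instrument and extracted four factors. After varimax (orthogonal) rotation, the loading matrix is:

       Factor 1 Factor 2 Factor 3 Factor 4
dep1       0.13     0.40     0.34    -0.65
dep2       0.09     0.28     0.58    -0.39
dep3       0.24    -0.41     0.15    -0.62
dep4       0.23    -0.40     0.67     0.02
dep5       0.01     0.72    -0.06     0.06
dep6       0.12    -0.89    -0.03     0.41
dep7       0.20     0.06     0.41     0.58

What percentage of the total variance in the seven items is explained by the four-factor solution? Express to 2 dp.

66.20%

SS loadings by factor: 0.1900, 1.8806, 1.0960, 1.4675; total = 4.6341.
Total variance with 7 standardized items is 7, so the solution explains 4.6341/7 = 0.6620 = 66.20%.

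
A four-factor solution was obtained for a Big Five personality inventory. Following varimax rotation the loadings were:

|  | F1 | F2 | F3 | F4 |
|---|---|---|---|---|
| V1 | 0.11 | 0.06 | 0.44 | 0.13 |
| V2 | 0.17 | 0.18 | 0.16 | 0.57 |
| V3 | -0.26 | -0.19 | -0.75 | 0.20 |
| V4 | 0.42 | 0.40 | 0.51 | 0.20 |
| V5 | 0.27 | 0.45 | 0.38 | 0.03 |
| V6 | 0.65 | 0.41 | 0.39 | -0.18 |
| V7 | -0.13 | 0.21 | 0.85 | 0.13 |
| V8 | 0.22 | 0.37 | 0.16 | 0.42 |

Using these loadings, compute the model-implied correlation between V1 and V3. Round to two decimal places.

r̂ = Σ λ_i·λ_j across factors = (0.11)(-0.26) + (0.06)(-0.19) + (0.44)(-0.75) + (0.13)(0.20)
  = -0.0286 -0.0114 -0.3300 +0.0260 = -0.3440

-0.34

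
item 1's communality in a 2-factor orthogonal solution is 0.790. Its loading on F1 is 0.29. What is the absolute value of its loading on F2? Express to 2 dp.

0.84

Under orthogonal rotation h² = Σλ², so λ_F2² = h² − (0.0841) = 0.790 − 0.0841 = 0.7059.
|λ| = √0.7059 = 0.8402.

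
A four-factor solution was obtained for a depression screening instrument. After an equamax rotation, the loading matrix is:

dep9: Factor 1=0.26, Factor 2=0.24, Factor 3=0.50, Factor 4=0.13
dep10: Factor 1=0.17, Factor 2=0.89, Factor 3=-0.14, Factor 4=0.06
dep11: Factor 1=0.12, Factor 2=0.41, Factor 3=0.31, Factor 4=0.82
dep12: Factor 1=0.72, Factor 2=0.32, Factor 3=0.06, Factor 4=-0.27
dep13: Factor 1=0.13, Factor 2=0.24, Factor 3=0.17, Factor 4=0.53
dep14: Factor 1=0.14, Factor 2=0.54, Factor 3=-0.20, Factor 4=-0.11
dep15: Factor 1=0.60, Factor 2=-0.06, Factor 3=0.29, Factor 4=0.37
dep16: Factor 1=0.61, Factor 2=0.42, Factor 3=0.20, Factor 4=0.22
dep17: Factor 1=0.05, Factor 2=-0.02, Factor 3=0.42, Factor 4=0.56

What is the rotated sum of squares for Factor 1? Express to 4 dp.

SS loadings for Factor 1 = 0.26² + 0.17² + 0.12² + 0.72² + 0.13² + 0.14² + 0.60² + 0.61² + 0.05² = 0.0676 + 0.0289 + 0.0144 + 0.5184 + 0.0169 + 0.0196 + 0.3600 + 0.3721 + 0.0025 = 1.4004

1.4004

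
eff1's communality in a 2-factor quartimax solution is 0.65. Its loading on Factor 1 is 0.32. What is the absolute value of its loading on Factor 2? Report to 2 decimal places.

Under orthogonal rotation h² = Σλ², so λ_Factor 2² = h² − (0.1024) = 0.65 − 0.1024 = 0.5476.
|λ| = √0.5476 = 0.7400.

0.74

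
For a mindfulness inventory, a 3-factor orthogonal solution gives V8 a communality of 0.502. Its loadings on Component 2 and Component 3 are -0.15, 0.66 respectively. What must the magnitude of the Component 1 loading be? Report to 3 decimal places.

0.210

Under orthogonal rotation h² = Σλ², so λ_Component 1² = h² − (0.4581) = 0.502 − 0.4581 = 0.0439.
|λ| = √0.0439 = 0.2095.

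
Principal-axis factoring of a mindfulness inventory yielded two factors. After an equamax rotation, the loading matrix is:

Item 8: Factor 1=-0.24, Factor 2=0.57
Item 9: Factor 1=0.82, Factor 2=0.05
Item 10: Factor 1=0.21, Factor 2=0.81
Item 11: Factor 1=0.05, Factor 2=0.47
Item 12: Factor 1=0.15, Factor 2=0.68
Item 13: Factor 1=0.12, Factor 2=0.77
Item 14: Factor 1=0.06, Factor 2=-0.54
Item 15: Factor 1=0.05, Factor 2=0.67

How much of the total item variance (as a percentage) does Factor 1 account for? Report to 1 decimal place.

SS loadings for Factor 1 = (-0.24)² + 0.82² + 0.21² + 0.05² + 0.15² + 0.12² + 0.06² + 0.05² = 0.8196
With 8 standardized items, total variance = 8. Proportion = 0.8196/8 = 0.1024 → 10.24%.

10.2%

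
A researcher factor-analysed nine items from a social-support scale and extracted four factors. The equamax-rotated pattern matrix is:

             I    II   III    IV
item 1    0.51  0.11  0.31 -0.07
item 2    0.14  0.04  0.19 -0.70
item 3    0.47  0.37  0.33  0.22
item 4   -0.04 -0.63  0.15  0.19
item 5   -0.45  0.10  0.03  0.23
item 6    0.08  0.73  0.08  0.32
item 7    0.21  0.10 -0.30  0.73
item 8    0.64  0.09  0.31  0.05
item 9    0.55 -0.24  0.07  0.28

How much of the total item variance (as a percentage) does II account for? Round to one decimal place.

SS loadings for II = 0.11² + 0.04² + 0.37² + (-0.63)² + 0.10² + 0.73² + 0.10² + 0.09² + (-0.24)² = 1.1661
With 9 standardized items, total variance = 9. Proportion = 1.1661/9 = 0.1296 → 12.96%.

13.0%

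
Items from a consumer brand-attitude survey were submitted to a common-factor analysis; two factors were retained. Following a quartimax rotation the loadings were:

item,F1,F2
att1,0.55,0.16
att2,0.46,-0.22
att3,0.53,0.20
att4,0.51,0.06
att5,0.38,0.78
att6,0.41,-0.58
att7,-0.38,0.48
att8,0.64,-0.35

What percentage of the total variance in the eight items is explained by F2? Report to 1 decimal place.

17.7%

SS loadings for F2 = 0.16² + (-0.22)² + 0.20² + 0.06² + 0.78² + (-0.58)² + 0.48² + (-0.35)² = 1.4153
With 8 standardized items, total variance = 8. Proportion = 1.4153/8 = 0.1769 → 17.69%.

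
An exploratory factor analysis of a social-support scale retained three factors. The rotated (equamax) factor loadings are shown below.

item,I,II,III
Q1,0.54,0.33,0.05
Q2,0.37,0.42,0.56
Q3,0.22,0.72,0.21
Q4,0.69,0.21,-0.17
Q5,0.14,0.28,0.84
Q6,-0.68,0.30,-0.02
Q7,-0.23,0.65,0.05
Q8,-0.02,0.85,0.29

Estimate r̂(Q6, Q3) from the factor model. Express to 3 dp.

r̂ = Σ λ_i·λ_j across factors = (-0.68)(0.22) + (0.30)(0.72) + (-0.02)(0.21)
  = -0.1496 +0.2160 -0.0042 = 0.0622

0.062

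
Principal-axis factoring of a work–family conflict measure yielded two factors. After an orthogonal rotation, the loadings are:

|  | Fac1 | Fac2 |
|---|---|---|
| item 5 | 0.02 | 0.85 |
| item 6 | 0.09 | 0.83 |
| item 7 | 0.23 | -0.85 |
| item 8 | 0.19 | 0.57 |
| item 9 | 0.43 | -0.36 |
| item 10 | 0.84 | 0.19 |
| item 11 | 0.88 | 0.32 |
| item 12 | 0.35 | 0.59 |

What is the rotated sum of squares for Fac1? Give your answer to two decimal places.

SS loadings for Fac1 = 0.02² + 0.09² + 0.23² + 0.19² + 0.43² + 0.84² + 0.88² + 0.35² = 0.0004 + 0.0081 + 0.0529 + 0.0361 + 0.1849 + 0.7056 + 0.7744 + 0.1225 = 1.8849

1.88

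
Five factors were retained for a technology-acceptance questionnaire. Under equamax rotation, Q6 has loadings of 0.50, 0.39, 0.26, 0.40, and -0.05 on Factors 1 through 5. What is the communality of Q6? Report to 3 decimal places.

h² = 0.50² + 0.39² + 0.26² + 0.40² + (-0.05)² = 0.2500 + 0.1521 + 0.0676 + 0.1600 + 0.0025 = 0.6322

0.632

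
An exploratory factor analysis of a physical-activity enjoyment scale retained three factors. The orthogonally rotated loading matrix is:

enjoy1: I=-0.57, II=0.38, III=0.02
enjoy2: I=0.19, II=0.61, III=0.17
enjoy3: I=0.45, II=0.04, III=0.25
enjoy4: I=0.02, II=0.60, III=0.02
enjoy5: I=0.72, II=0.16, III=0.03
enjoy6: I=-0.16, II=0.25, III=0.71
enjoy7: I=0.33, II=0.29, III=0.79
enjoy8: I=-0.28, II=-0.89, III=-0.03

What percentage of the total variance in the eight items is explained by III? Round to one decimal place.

SS loadings for III = 0.02² + 0.17² + 0.25² + 0.02² + 0.03² + 0.71² + 0.79² + (-0.03)² = 1.2222
With 8 standardized items, total variance = 8. Proportion = 1.2222/8 = 0.1528 → 15.28%.

15.3%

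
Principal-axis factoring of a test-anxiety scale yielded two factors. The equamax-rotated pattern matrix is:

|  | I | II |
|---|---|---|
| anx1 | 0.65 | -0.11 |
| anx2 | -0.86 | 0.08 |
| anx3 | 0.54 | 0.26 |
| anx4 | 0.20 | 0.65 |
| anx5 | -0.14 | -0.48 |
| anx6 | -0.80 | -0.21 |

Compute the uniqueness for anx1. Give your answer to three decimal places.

0.565

h² = 0.65² + (-0.11)² = 0.4225 + 0.0121 = 0.4346
Uniqueness u² = 1 − h² = 1 − 0.4346 = 0.5654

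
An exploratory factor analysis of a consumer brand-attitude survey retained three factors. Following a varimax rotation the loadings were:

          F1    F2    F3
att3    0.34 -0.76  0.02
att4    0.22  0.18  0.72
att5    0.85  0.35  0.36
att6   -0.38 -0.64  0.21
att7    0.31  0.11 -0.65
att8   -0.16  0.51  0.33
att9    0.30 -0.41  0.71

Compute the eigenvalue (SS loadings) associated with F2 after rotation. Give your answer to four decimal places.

1.5824

SS loadings for F2 = (-0.76)² + 0.18² + 0.35² + (-0.64)² + 0.11² + 0.51² + (-0.41)² = 0.5776 + 0.0324 + 0.1225 + 0.4096 + 0.0121 + 0.2601 + 0.1681 = 1.5824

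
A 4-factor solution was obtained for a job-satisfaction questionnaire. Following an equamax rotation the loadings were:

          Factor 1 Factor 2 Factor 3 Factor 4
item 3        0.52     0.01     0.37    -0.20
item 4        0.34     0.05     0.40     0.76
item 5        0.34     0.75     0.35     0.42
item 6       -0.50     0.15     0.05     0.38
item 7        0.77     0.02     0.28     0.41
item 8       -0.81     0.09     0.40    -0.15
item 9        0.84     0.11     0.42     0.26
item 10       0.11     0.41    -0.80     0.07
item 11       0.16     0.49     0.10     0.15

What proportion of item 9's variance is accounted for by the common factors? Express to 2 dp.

h² = 0.84² + 0.11² + 0.42² + 0.26² = 0.7056 + 0.0121 + 0.1764 + 0.0676 = 0.9617

0.96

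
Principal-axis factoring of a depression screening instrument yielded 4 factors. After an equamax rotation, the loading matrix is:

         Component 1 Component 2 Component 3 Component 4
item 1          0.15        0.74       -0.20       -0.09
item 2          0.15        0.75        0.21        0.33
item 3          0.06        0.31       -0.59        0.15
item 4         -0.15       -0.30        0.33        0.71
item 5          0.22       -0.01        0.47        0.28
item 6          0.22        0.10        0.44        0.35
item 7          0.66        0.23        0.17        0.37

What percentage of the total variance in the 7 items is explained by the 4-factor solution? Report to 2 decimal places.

Communalities: 0.6182, 0.7380, 0.4703, 0.7255, 0.3478, 0.3745, 0.6543; Σh² = 3.9286.
Total variance with 7 standardized items is 7, so the solution explains 3.9286/7 = 0.5612 = 56.12%.

56.12%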